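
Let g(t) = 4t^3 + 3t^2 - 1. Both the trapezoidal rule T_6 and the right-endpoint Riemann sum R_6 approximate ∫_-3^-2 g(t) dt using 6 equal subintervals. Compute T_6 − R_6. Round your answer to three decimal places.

T_6 = -47.125.
R_6 ≈ -42.04167.
T_6 − R_6 ≈ -5.083.

-5.083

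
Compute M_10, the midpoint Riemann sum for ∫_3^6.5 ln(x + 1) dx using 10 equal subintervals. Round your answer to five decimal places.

Δx = (6.5 − 3)/10 = 0.35.
Midpoints: 3.175, 3.525, 3.875, 4.225, 4.575, 4.925, 5.275, 5.625, 5.975, 6.325.
f(3.175) ≈ 1.42911, f(3.525) ≈ 1.50962, f(3.875) ≈ 1.58412, f(4.225) ≈ 1.65345, f(4.575) ≈ 1.71829, f(4.925) ≈ 1.77918, f(5.275) ≈ 1.83657, f(5.625) ≈ 1.89085, f(5.975) ≈ 1.94233, f(6.325) ≈ 1.99129.
Sum = Δx · [f(3.175) + f(3.525) + f(3.875) + ...].
Sum ≈ 6.06719.

6.06719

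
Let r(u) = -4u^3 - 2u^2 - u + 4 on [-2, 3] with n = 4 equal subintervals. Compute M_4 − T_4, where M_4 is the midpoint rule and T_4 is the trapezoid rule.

15.625

M_4 = -65.625.
T_4 = -81.25.
M_4 − T_4 = 15.625.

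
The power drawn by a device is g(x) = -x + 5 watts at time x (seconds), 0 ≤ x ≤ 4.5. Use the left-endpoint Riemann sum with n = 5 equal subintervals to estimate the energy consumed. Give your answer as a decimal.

14.4

Δx = (4.5 − 0)/5 = 0.9.
Left endpoints: 0, 0.9, 1.8, 2.7, 3.6.
g(0) = 5, g(0.9) = 4.1, g(1.8) = 3.2, g(2.7) = 2.3, g(3.6) = 1.4.
Sum = Δx · [g(0) + g(0.9) + g(1.8) + g(2.7) + g(3.6)].
Sum = 14.4.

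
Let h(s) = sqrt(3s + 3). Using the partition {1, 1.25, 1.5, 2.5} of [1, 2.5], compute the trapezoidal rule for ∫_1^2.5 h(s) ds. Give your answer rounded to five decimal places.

4.28752

Subinterval widths: 0.25, 0.25, 1.
h(1) ≈ 2.44949, h(1.25) ≈ 2.59808, h(1.5) ≈ 2.73861, h(2.5) ≈ 3.24037.
On each subinterval the trapezoid contributes (Δs_i/2)·[h(s_{i-1}) + h(s_i)].
Sum ≈ 4.28752.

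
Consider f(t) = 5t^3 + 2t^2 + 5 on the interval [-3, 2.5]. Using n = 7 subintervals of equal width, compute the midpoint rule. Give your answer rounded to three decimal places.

Δt = (2.5 − (-3))/7 = 11/14.
Midpoints: -73/28, -51/28, -29/28, -0.25, 15/28, 37/28, 59/28.
f(-73/28) = -1536901/21952, f(-51/28) = -407839/21952, f(-29/28) = 34911/21952, f(-0.25) = 5.046875, f(15/28) = 139235/21952, f(37/28) = 439689/21952, f(59/28) = 1331591/21952.
Sum = Δt · [f(-73/28) + f(-51/28) + f(-29/28) + ...].
Sum ≈ 3.990.

3.990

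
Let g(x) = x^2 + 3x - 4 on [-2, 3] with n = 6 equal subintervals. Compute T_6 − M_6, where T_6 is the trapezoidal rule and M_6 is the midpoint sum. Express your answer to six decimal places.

T_6 ≈ -0.25462963.
M_6 ≈ -1.12268519.
T_6 − M_6 ≈ 0.868056.

0.868056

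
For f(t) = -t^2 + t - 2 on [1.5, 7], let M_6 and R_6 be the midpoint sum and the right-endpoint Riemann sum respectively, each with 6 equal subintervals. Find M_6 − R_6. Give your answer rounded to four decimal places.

20.0616

M_6 ≈ -100.448206.
R_6 ≈ -120.509838.
M_6 − R_6 ≈ 20.0616.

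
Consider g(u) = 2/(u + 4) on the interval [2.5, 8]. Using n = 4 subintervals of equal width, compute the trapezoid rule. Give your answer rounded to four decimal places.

Δu = (8 − 2.5)/4 = 1.375.
g(2.5) = 4/13, g(3.875) = 16/63, g(5.25) = 8/37, g(6.625) = 16/85, g(8) = 1/6.
T_4 = (Δu/2)·[g(u_0) + 2g(u_1) + 2g(u_2) + 2g(u_3) + g(u_4)].
Sum ≈ 1.2314.

1.2314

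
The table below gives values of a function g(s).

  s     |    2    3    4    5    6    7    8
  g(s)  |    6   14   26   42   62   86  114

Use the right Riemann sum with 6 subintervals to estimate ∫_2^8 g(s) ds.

Δs = 1.
Sum = 1·[14 + 26 + 42 + 62 + 86 + 114] = 344.

344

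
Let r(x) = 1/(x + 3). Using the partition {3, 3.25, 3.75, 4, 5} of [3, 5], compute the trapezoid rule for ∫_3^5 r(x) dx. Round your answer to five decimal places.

0.28817

Subinterval widths: 0.25, 0.5, 0.25, 1.
r(3) = 1/6, r(3.25) = 0.16, r(3.75) = 4/27, r(4) = 1/7, r(5) = 0.125.
On each subinterval the trapezoid contributes (Δx_i/2)·[r(x_{i-1}) + r(x_i)].
Sum ≈ 0.28817.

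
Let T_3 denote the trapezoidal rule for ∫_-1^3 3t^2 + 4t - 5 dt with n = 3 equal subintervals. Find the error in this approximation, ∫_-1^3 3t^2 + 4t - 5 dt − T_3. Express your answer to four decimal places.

Exact integral: ∫_-1^3 f(t) dt = 24.
T_3 ≈ 27.555556.
Error ≈ 24 − 27.555556 ≈ -3.5556.

-3.5556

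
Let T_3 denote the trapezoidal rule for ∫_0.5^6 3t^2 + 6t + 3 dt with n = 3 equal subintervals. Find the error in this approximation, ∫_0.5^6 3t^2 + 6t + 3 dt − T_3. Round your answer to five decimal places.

-9.24306

Exact integral: ∫_0.5^6 f(t) dt = 339.625.
T_3 ≈ 348.8680556.
Error ≈ 339.625 − 348.8680556 ≈ -9.24306.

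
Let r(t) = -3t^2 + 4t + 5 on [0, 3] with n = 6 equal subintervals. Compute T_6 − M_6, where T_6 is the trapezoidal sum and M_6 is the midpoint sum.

T_6 = 5.625.
M_6 = 6.1875.
T_6 − M_6 = -0.5625.

-0.5625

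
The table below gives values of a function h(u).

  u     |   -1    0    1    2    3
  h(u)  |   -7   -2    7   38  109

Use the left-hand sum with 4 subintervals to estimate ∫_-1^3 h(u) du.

36

Δu = 1.
Sum = 1·[(-7) + (-2) + 7 + 38] = 36.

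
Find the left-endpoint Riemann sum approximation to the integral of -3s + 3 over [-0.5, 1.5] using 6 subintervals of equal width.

Δs = (1.5 − (-0.5))/6 = 1/3.
Left endpoints: -0.5, -1/6, 1/6, 0.5, 5/6, 7/6.
f(-0.5) = 4.5, f(-1/6) = 3.5, f(1/6) = 2.5, f(0.5) = 1.5, f(5/6) = 0.5, f(7/6) = -0.5.
Sum = Δs · [f(-0.5) + f(-1/6) + f(1/6) + ...].
Sum = 4.

4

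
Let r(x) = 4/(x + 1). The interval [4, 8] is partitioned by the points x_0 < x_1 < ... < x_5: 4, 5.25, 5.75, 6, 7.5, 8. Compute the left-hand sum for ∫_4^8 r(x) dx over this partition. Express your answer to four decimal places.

Subinterval widths: 1.25, 0.5, 0.25, 1.5, 0.5.
Left endpoints: 4, 5.25, 5.75, 6, 7.5.
r(4) = 0.8, r(5.25) = 0.64, r(5.75) = 16/27, r(6) = 4/7, r(7.5) = 8/17.
Sum = Σ Δx_i · r(x_i).
Sum ≈ 2.5606.

2.5606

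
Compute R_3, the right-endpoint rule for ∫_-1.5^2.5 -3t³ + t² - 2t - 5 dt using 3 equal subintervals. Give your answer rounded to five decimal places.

Δt = (2.5 − (-1.5))/3 = 4/3.
Right endpoints: -1/6, 7/6, 2.5.
f(-1/6) = -4.625, f(7/6) = -773/72, f(2.5) = -50.625.
Sum = Δt · [f(-1/6) + f(7/6) + f(2.5)].
Sum ≈ -87.98148.

-87.98148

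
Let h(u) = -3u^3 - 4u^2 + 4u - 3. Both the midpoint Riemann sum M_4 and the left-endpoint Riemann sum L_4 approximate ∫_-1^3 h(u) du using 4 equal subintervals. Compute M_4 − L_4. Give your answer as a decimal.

M_4 = -89.
L_4 = -52.
M_4 − L_4 = -37.

-37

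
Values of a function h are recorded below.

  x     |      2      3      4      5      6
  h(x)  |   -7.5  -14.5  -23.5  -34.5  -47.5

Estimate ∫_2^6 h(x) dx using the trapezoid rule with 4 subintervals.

Δx = 1.
T_4 = (1/2)·[(-7.5) + 2·(-14.5) + 2·(-23.5) + 2·(-34.5) + (-47.5)] = -100.

-100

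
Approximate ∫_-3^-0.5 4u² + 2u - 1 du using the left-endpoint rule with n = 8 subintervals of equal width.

29.43359375

Δu = (-0.5 − (-3))/8 = 0.3125.
Left endpoints: -3, -2.6875, -2.375, -2.0625, -1.75, -1.4375, -1.125, -0.8125.
f(-3) = 29, f(-2.6875) = 22.515625, f(-2.375) = 16.8125, f(-2.0625) = 11.890625, f(-1.75) = 7.75, f(-1.4375) = 4.390625, f(-1.125) = 1.8125, f(-0.8125) = 0.015625.
Sum = Δu · [f(-3) + f(-2.6875) + f(-2.375) + ...].
Sum = 29.43359375.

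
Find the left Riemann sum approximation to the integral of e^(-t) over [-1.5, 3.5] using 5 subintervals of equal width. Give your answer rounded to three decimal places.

7.042

Δt = (3.5 − (-1.5))/5 = 1.
Left endpoints: -1.5, -0.5, 0.5, 1.5, 2.5.
f(-1.5) ≈ 4.482, f(-0.5) ≈ 1.649, f(0.5) ≈ 0.607, f(1.5) ≈ 0.223, f(2.5) ≈ 0.082.
Sum = Δt · [f(-1.5) + f(-0.5) + f(0.5) + f(1.5) + f(2.5)].
Sum ≈ 7.042.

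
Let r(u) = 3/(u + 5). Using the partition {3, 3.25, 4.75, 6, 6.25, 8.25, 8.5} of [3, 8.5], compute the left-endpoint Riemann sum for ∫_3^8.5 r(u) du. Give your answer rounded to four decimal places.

1.6819

Subinterval widths: 0.25, 1.5, 1.25, 0.25, 2, 0.25.
Left endpoints: 3, 3.25, 4.75, 6, 6.25, 8.25.
r(3) = 0.375, r(3.25) = 4/11, r(4.75) = 4/13, r(6) = 3/11, r(6.25) = 4/15, r(8.25) = 12/53.
Sum = Σ Δu_i · r(u_i).
Sum ≈ 1.6819.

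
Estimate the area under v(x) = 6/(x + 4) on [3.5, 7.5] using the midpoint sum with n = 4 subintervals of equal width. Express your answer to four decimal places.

Δx = (7.5 − 3.5)/4 = 1.
Midpoints: 4, 5, 6, 7.
v(4) = 0.75, v(5) = 2/3, v(6) = 0.6, v(7) = 6/11.
Sum = Δx · [v(4) + v(5) + v(6) + v(7)].
Sum ≈ 2.5621.

2.5621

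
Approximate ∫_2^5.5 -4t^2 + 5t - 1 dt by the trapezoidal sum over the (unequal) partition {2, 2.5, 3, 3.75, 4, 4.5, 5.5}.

Subinterval widths: 0.5, 0.5, 0.75, 0.25, 0.5, 1.
f(2) = -7, f(2.5) = -13.5, f(3) = -22, f(3.75) = -38.5, f(4) = -45, f(4.5) = -59.5, f(5.5) = -94.5.
On each subinterval the trapezoid contributes (Δt_i/2)·[f(t_{i-1}) + f(t_i)].
Sum = -150.25.

-150.25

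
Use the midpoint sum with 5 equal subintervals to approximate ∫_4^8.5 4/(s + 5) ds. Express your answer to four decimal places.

1.6209

Δs = (8.5 − 4)/5 = 0.9.
Midpoints: 4.45, 5.35, 6.25, 7.15, 8.05.
f(4.45) = 80/189, f(5.35) = 80/207, f(6.25) = 16/45, f(7.15) = 80/243, f(8.05) = 80/261.
Sum = Δs · [f(4.45) + f(5.35) + f(6.25) + f(7.15) + f(8.05)].
Sum ≈ 1.6209.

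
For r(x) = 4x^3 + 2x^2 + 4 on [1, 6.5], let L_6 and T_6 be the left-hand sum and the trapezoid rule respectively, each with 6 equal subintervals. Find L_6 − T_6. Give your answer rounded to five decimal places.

-539.45833

L_6 ≈ 1485.2228009.
T_6 ≈ 2024.6811343.
L_6 − T_6 ≈ -539.45833.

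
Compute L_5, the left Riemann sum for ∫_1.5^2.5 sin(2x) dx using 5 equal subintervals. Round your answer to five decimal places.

-0.51831

Δx = (2.5 − 1.5)/5 = 0.2.
Left endpoints: 1.5, 1.7, 1.9, 2.1, 2.3.
f(1.5) ≈ 0.14112, f(1.7) ≈ -0.25554, f(1.9) ≈ -0.61186, f(2.1) ≈ -0.87158, f(2.3) ≈ -0.99369.
Sum = Δx · [f(1.5) + f(1.7) + f(1.9) + f(2.1) + f(2.3)].
Sum ≈ -0.51831.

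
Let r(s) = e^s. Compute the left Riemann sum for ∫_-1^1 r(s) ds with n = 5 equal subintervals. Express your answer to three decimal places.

Δs = (1 − (-1))/5 = 0.4.
Left endpoints: -1, -0.6, -0.2, 0.2, 0.6.
r(-1) ≈ 0.368, r(-0.6) ≈ 0.549, r(-0.2) ≈ 0.819, r(0.2) ≈ 1.221, r(0.6) ≈ 1.822.
Sum = Δs · [r(-1) + r(-0.6) + r(-0.2) + r(0.2) + r(0.6)].
Sum ≈ 1.912.

1.912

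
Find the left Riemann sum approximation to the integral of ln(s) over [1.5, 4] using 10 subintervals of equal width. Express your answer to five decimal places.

Δs = (4 − 1.5)/10 = 0.25.
Left endpoints: 1.5, 1.75, 2, 2.25, 2.5, 2.75, 3, 3.25, 3.5, 3.75.
f(1.5) ≈ 0.40547, f(1.75) ≈ 0.55962, f(2) ≈ 0.69315, f(2.25) ≈ 0.81093, f(2.5) ≈ 0.91629, f(2.75) ≈ 1.01160, f(3) ≈ 1.09861, f(3.25) ≈ 1.17865, f(3.5) ≈ 1.25276, f(3.75) ≈ 1.32176.
Sum = Δs · [f(1.5) + f(1.75) + f(2) + ...].
Sum ≈ 2.31221.

2.31221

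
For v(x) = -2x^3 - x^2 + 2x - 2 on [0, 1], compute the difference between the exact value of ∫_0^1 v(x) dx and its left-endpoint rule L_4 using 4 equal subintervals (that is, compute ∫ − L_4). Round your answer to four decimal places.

-0.0833

Exact integral: ∫_0^1 v(x) dx ≈ -1.833333.
L_4 = -1.75.
Error ≈ -1.833333 − (-1.75) ≈ -0.0833.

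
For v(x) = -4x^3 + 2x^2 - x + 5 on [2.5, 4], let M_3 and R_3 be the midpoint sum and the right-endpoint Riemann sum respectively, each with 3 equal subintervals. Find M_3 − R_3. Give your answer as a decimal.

47.34375

M_3 = -180.90625.
R_3 = -228.25.
M_3 − R_3 = 47.34375.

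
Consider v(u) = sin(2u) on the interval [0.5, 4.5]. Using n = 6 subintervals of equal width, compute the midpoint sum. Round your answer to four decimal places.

Δu = (4.5 − 0.5)/6 = 2/3.
Midpoints: 5/6, 1.5, 13/6, 17/6, 3.5, 25/6.
v(5/6) ≈ 0.9954, v(1.5) ≈ 0.1411, v(13/6) ≈ -0.9290, v(17/6) ≈ -0.5782, v(3.5) ≈ 0.6570, v(25/6) ≈ 0.8873.
Sum = Δu · [v(5/6) + v(1.5) + v(13/6) + ...].
Sum ≈ 0.7824.

0.7824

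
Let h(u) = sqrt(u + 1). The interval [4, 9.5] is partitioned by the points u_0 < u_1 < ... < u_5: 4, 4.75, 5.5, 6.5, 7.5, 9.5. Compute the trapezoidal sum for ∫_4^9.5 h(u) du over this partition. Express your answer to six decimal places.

Subinterval widths: 0.75, 0.75, 1, 1, 2.
h(4) ≈ 2.236068, h(4.75) ≈ 2.397916, h(5.5) ≈ 2.549510, h(6.5) ≈ 2.738613, h(7.5) ≈ 2.915476, h(9.5) ≈ 3.240370.
On each subinterval the trapezoid contributes (Δu_i/2)·[h(u_{i-1}) + h(u_i)].
Sum ≈ 15.219980.

15.219980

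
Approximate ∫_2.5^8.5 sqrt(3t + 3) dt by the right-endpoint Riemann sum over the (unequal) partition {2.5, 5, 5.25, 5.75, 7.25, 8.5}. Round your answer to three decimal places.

28.075

Subinterval widths: 2.5, 0.25, 0.5, 1.5, 1.25.
Right endpoints: 5, 5.25, 5.75, 7.25, 8.5.
f(5) ≈ 4.243, f(5.25) ≈ 4.330, f(5.75) ≈ 4.500, f(7.25) ≈ 4.975, f(8.5) ≈ 5.339.
Sum = Σ Δt_i · f(t_i).
Sum ≈ 28.075.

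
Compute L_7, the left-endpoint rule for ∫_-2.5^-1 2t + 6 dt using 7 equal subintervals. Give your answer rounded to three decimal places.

3.429

Δt = (-1 − (-2.5))/7 = 3/14.
Left endpoints: -2.5, -16/7, -29/14, -13/7, -23/14, -10/7, -17/14.
f(-2.5) = 1, f(-16/7) = 10/7, f(-29/14) = 13/7, f(-13/7) = 16/7, f(-23/14) = 19/7, f(-10/7) = 22/7, f(-17/14) = 25/7.
Sum = Δt · [f(-2.5) + f(-16/7) + f(-29/14) + ...].
Sum ≈ 3.429.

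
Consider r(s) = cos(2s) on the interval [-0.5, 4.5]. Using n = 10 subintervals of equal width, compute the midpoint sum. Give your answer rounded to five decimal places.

0.65369

Δs = (4.5 − (-0.5))/10 = 0.5.
Midpoints: -0.25, 0.25, 0.75, 1.25, 1.75, 2.25, 2.75, 3.25, 3.75, 4.25.
r(-0.25) ≈ 0.87758, r(0.25) ≈ 0.87758, r(0.75) ≈ 0.07074, r(1.25) ≈ -0.80114, r(1.75) ≈ -0.93646, r(2.25) ≈ -0.21080, r(2.75) ≈ 0.70867, r(3.25) ≈ 0.97659, r(3.75) ≈ 0.34664, r(4.25) ≈ -0.60201.
Sum = Δs · [r(-0.25) + r(0.25) + r(0.75) + ...].
Sum ≈ 0.65369.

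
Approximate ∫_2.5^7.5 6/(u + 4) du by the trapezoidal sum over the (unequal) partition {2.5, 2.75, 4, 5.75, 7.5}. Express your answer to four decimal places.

3.4405

Subinterval widths: 0.25, 1.25, 1.75, 1.75.
f(2.5) = 12/13, f(2.75) = 8/9, f(4) = 0.75, f(5.75) = 8/13, f(7.5) = 12/23.
On each subinterval the trapezoid contributes (Δu_i/2)·[f(u_{i-1}) + f(u_i)].
Sum ≈ 3.4405.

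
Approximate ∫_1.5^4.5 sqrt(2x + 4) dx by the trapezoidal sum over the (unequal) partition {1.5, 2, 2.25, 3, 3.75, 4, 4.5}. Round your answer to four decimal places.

Subinterval widths: 0.5, 0.25, 0.75, 0.75, 0.25, 0.5.
f(1.5) ≈ 2.6458, f(2) ≈ 2.8284, f(2.25) ≈ 2.9155, f(3) ≈ 3.1623, f(3.75) ≈ 3.3912, f(4) ≈ 3.4641, f(4.5) ≈ 3.6056.
On each subinterval the trapezoid contributes (Δx_i/2)·[f(x_{i-1}) + f(x_i)].
Sum ≈ 9.4476.

9.4476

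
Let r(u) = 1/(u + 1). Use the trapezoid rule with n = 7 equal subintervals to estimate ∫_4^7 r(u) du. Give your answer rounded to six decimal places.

Δu = (7 − 4)/7 = 3/7.
r(4) = 0.2, r(31/7) = 7/38, r(34/7) = 7/41, r(37/7) = 7/44, r(40/7) = 7/47, r(43/7) = 0.14, r(46/7) = 7/53, r(7) = 0.125.
T_7 = (Δu/2)·[r(u_0) + 2r(u_1) + ... + 2r(u_{6}) + r(u_7)].
Sum ≈ 0.470376.

0.470376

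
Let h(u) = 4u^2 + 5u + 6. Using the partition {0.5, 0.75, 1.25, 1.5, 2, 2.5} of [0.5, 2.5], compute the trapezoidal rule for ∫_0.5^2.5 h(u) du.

Subinterval widths: 0.25, 0.5, 0.25, 0.5, 0.5.
h(0.5) = 9.5, h(0.75) = 12, h(1.25) = 18.5, h(1.5) = 22.5, h(2) = 32, h(2.5) = 43.5.
On each subinterval the trapezoid contributes (Δu_i/2)·[h(u_{i-1}) + h(u_i)].
Sum = 47.9375.

47.9375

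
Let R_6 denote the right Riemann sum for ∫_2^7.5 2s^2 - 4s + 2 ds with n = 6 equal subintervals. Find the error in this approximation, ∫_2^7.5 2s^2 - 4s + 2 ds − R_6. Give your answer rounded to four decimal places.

Exact integral: ∫_2^7.5 f(s) ds ≈ 182.416667.
R_6 ≈ 221.769676.
Error ≈ 182.416667 − 221.769676 ≈ -39.3530.

-39.3530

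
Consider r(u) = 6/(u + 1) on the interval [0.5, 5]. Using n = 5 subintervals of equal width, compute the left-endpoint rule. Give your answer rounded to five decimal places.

Δu = (5 − 0.5)/5 = 0.9.
Left endpoints: 0.5, 1.4, 2.3, 3.2, 4.1.
r(0.5) = 4, r(1.4) = 2.5, r(2.3) = 20/11, r(3.2) = 10/7, r(4.1) = 20/17.
Sum = Δu · [r(0.5) + r(1.4) + r(2.3) + r(3.2) + r(4.1)].
Sum ≈ 9.83090.

9.83090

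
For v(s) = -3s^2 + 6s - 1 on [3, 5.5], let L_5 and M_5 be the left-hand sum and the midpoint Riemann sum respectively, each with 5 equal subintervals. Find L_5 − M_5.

L_5 = -66.25.
M_5 = -77.96875.
L_5 − M_5 = 11.71875.

11.71875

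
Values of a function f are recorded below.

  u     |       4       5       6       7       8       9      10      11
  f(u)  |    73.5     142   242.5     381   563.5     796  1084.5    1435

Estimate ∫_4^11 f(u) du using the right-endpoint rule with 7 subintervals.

4644.5

Δu = 1.
Sum = 1·[142 + 242.5 + 381 + 563.5 + 796 + 1084.5 + 1435] = 4644.5.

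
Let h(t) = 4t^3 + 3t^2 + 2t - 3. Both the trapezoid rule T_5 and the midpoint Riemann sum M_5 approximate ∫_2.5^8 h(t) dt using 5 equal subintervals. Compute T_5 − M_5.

109.8075

T_5 = 4667.7675.
M_5 = 4557.96.
T_5 − M_5 = 109.8075.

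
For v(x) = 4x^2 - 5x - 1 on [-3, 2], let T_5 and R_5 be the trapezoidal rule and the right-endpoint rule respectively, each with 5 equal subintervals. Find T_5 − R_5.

22.5

T_5 = 57.5.
R_5 = 35.
T_5 − R_5 = 22.5.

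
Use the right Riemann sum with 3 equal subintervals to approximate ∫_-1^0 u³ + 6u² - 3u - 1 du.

Δu = (0 − (-1))/3 = 1/3.
Right endpoints: -2/3, -1/3, 0.
f(-2/3) = 91/27, f(-1/3) = 17/27, f(0) = -1.
Sum = Δu · [f(-2/3) + f(-1/3) + f(0)].
Sum = 1.

1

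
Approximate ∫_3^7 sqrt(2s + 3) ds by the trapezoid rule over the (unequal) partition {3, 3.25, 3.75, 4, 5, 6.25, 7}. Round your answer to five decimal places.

Subinterval widths: 0.25, 0.5, 0.25, 1, 1.25, 0.75.
f(3) ≈ 3.00000, f(3.25) ≈ 3.08221, f(3.75) ≈ 3.24037, f(4) ≈ 3.31662, f(5) ≈ 3.60555, f(6.25) ≈ 3.93700, f(7) ≈ 4.12311.
On each subinterval the trapezoid contributes (Δs_i/2)·[f(s_{i-1}) + f(s_i)].
Sum ≈ 14.35827.

14.35827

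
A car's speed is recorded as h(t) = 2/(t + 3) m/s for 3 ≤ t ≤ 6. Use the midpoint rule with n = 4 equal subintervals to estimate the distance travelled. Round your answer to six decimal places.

Δt = (6 − 3)/4 = 0.75.
Midpoints: 3.375, 4.125, 4.875, 5.625.
h(3.375) = 16/51, h(4.125) = 16/57, h(4.875) = 16/63, h(5.625) = 16/69.
Sum = Δt · [h(3.375) + h(4.125) + h(4.875) + h(5.625)].
Sum ≈ 0.810210.

0.810210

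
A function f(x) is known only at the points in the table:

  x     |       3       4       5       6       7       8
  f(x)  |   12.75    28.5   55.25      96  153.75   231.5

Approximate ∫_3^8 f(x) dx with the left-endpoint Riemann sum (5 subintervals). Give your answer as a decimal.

Δx = 1.
Sum = 1·[12.75 + 28.5 + 55.25 + 96 + 153.75] = 346.25.

346.25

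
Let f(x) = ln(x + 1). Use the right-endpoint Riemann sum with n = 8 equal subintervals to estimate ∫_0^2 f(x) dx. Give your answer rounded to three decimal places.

Δx = (2 − 0)/8 = 0.25.
Right endpoints: 0.25, 0.5, 0.75, 1, 1.25, 1.5, 1.75, 2.
f(0.25) ≈ 0.223, f(0.5) ≈ 0.405, f(0.75) ≈ 0.560, f(1) ≈ 0.693, f(1.25) ≈ 0.811, f(1.5) ≈ 0.916, f(1.75) ≈ 1.012, f(2) ≈ 1.099.
Sum = Δx · [f(0.25) + f(0.5) + f(0.75) + ...].
Sum ≈ 1.430.

1.430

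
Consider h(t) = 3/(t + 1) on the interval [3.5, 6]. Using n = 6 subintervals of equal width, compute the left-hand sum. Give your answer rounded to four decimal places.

1.3764

Δt = (6 − 3.5)/6 = 5/12.
Left endpoints: 3.5, 47/12, 13/3, 4.75, 31/6, 67/12.
h(3.5) = 2/3, h(47/12) = 36/59, h(13/3) = 0.5625, h(4.75) = 12/23, h(31/6) = 18/37, h(67/12) = 36/79.
Sum = Δt · [h(3.5) + h(47/12) + h(13/3) + ...].
Sum ≈ 1.3764.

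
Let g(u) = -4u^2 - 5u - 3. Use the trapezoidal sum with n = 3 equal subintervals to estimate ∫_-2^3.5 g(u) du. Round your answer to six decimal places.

Δu = (3.5 − (-2))/3 = 11/6.
g(-2) = -9, g(-1/6) = -41/18, g(5/3) = -202/9, g(3.5) = -69.5.
T_3 = (Δu/2)·[g(u_0) + 2g(u_1) + 2g(u_2) + g(u_3)].
Sum ≈ -117.282407.

-117.282407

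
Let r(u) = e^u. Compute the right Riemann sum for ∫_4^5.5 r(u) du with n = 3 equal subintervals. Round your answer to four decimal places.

241.5611

Δu = (5.5 − 4)/3 = 0.5.
Right endpoints: 4.5, 5, 5.5.
r(4.5) ≈ 90.0171, r(5) ≈ 148.4132, r(5.5) ≈ 244.6919.
Sum = Δu · [r(4.5) + r(5) + r(5.5)].
Sum ≈ 241.5611.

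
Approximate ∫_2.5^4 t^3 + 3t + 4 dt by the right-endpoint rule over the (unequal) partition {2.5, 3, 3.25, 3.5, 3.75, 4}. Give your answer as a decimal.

83.359375

Subinterval widths: 0.5, 0.25, 0.25, 0.25, 0.25.
Right endpoints: 3, 3.25, 3.5, 3.75, 4.
f(3) = 40, f(3.25) = 48.078125, f(3.5) = 57.375, f(3.75) = 67.984375, f(4) = 80.
Sum = Σ Δt_i · f(t_i).
Sum = 83.359375.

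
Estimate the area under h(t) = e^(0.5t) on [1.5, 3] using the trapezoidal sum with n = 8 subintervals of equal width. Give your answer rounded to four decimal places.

Δt = (3 − 1.5)/8 = 0.1875.
h(1.5) ≈ 2.1170, h(1.6875) ≈ 2.3251, h(1.875) ≈ 2.5536, h(2.0625) ≈ 2.8046, h(2.25) ≈ 3.0802, h(2.4375) ≈ 3.3830, h(2.625) ≈ 3.7155, h(2.8125) ≈ 4.0806, h(3) ≈ 4.4817.
T_8 = (Δt/2)·[h(t_0) + 2h(t_1) + ... + 2h(t_{7}) + h(t_8)].
Sum ≈ 4.7328.

4.7328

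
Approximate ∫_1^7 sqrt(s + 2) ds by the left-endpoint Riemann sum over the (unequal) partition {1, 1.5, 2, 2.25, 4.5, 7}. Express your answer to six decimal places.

Subinterval widths: 0.5, 0.5, 0.25, 2.25, 2.5.
Left endpoints: 1, 1.5, 2, 2.25, 4.5.
f(1) ≈ 1.732051, f(1.5) ≈ 1.870829, f(2) ≈ 2.000000, f(2.25) ≈ 2.061553, f(4.5) ≈ 2.549510.
Sum = Σ Δs_i · f(s_i).
Sum ≈ 13.313708.

13.313708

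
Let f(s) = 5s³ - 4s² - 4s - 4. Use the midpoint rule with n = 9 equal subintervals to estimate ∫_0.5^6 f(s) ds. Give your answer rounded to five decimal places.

1230.92879

Δs = (6 − 0.5)/9 = 11/18.
Midpoints: 29/36, 17/12, 73/36, 95/36, 3.25, 139/36, 161/36, 61/12, 205/36.
f(29/36) = -336119/46656, f(17/12) = -6011/1728, f(73/36) = 612653/46656, f(95/36) = 2308171/46656, f(3.25) = 112.390625, f(139/36) = 9738671/46656, f(161/36) = 16112533/46656, f(61/12) = 914249/1728, f(205/36) = 35774681/46656.
Sum = Δs · [f(29/36) + f(17/12) + f(73/36) + ...].
Sum ≈ 1230.92879.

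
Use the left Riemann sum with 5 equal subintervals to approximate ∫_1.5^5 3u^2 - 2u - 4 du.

64.295

Δu = (5 − 1.5)/5 = 0.7.
Left endpoints: 1.5, 2.2, 2.9, 3.6, 4.3.
f(1.5) = -0.25, f(2.2) = 6.12, f(2.9) = 15.43, f(3.6) = 27.68, f(4.3) = 42.87.
Sum = Δu · [f(1.5) + f(2.2) + f(2.9) + f(3.6) + f(4.3)].
Sum = 64.295.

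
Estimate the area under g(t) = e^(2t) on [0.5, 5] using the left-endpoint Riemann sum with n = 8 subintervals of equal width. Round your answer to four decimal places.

Δt = (5 − 0.5)/8 = 0.5625.
Left endpoints: 0.5, 1.0625, 1.625, 2.1875, 2.75, 3.3125, 3.875, 4.4375.
g(0.5) ≈ 2.7183, g(1.0625) ≈ 8.3729, g(1.625) ≈ 25.7903, g(2.1875) ≈ 79.4398, g(2.75) ≈ 244.6919, g(3.3125) ≈ 753.7042, g(3.875) ≈ 2321.5724, g(4.4375) ≈ 7150.9465.
Sum = Δt · [g(0.5) + g(1.0625) + g(1.625) + ...].
Sum ≈ 5955.3205.

5955.3205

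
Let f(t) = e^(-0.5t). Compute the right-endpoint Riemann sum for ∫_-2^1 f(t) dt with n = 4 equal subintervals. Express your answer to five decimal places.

Δt = (1 − (-2))/4 = 0.75.
Right endpoints: -1.25, -0.5, 0.25, 1.
f(-1.25) ≈ 1.86825, f(-0.5) ≈ 1.28403, f(0.25) ≈ 0.88250, f(1) ≈ 0.60653.
Sum = Δt · [f(-1.25) + f(-0.5) + f(0.25) + f(1)].
Sum ≈ 3.48097.

3.48097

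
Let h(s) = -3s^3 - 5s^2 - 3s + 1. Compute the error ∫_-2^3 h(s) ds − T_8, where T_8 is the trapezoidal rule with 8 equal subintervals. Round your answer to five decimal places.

3.09245

Exact integral: ∫_-2^3 h(s) ds ≈ -109.5833333.
T_8 = -112.67578125.
Error ≈ -109.5833333 − (-112.67578125) ≈ 3.09245.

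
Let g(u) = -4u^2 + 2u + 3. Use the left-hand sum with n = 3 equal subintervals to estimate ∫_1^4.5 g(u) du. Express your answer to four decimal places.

Δu = (4.5 − 1)/3 = 7/6.
Left endpoints: 1, 13/6, 10/3.
g(1) = 1, g(13/6) = -103/9, g(10/3) = -313/9.
Sum = Δu · [g(1) + g(13/6) + g(10/3)].
Sum ≈ -52.7593.

-52.7593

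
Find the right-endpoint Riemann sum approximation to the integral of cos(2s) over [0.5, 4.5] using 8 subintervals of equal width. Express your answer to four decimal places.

Δs = (4.5 − 0.5)/8 = 0.5.
Right endpoints: 1, 1.5, 2, 2.5, 3, 3.5, 4, 4.5.
f(1) ≈ -0.4161, f(1.5) ≈ -0.9900, f(2) ≈ -0.6536, f(2.5) ≈ 0.2837, f(3) ≈ 0.9602, f(3.5) ≈ 0.7539, f(4) ≈ -0.1455, f(4.5) ≈ -0.9111.
Sum = Δs · [f(1) + f(1.5) + f(2) + ...].
Sum ≈ -0.5593.

-0.5593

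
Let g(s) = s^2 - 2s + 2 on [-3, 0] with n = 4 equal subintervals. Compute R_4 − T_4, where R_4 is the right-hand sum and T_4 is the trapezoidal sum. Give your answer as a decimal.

-5.625

R_4 = 18.65625.
T_4 = 24.28125.
R_4 − T_4 = -5.625.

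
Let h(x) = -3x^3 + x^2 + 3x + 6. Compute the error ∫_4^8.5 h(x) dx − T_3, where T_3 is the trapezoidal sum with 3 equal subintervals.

93.234375

Exact integral: ∫_4^8.5 h(x) dx = -3428.296875.
T_3 = -3521.53125.
Error = -3428.296875 − (-3521.53125) = 93.234375.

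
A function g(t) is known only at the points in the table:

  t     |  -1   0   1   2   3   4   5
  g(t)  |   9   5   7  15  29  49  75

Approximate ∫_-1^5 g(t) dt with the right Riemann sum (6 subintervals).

180

Δt = 1.
Sum = 1·[5 + 7 + 15 + 29 + 49 + 75] = 180.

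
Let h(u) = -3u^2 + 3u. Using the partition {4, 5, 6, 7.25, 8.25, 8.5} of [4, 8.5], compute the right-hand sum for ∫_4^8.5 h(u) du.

Subinterval widths: 1, 1, 1.25, 1, 0.25.
Right endpoints: 5, 6, 7.25, 8.25, 8.5.
h(5) = -60, h(6) = -90, h(7.25) = -135.9375, h(8.25) = -179.4375, h(8.5) = -191.25.
Sum = Σ Δu_i · h(u_i).
Sum = -547.171875.

-547.171875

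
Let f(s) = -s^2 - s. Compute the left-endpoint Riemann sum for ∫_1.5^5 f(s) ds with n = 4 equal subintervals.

Δs = (5 − 1.5)/4 = 0.875.
Left endpoints: 1.5, 2.375, 3.25, 4.125.
f(1.5) = -3.75, f(2.375) = -8.015625, f(3.25) = -13.8125, f(4.125) = -21.140625.
Sum = Δs · [f(1.5) + f(2.375) + f(3.25) + f(4.125)].
Sum = -40.87890625.

-40.87890625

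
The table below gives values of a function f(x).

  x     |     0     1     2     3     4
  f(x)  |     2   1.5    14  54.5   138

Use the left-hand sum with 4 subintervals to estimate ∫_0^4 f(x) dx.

Δx = 1.
Sum = 1·[2 + 1.5 + 14 + 54.5] = 72.

72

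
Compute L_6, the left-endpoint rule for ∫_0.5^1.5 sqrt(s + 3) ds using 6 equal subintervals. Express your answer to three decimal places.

Δs = (1.5 − 0.5)/6 = 1/6.
Left endpoints: 0.5, 2/3, 5/6, 1, 7/6, 4/3.
f(0.5) ≈ 1.871, f(2/3) ≈ 1.915, f(5/6) ≈ 1.958, f(1) ≈ 2.000, f(7/6) ≈ 2.041, f(4/3) ≈ 2.082.
Sum = Δs · [f(0.5) + f(2/3) + f(5/6) + ...].
Sum ≈ 1.978.

1.978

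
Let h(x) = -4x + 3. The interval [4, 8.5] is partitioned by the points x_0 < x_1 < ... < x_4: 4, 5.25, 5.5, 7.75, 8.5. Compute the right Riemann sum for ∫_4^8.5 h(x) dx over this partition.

-113.5

Subinterval widths: 1.25, 0.25, 2.25, 0.75.
Right endpoints: 5.25, 5.5, 7.75, 8.5.
h(5.25) = -18, h(5.5) = -19, h(7.75) = -28, h(8.5) = -31.
Sum = Σ Δx_i · h(x_i).
Sum = -113.5.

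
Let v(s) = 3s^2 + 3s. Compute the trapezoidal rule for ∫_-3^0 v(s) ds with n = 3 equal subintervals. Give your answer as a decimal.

Δs = (0 − (-3))/3 = 1.
v(-3) = 18, v(-2) = 6, v(-1) = 0, v(0) = 0.
T_3 = (Δs/2)·[v(s_0) + 2v(s_1) + 2v(s_2) + v(s_3)].
Sum = 15.

15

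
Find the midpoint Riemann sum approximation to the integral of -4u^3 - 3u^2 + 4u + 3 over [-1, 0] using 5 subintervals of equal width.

Δu = (0 − (-1))/5 = 0.2.
Midpoints: -0.9, -0.7, -0.5, -0.3, -0.1.
f(-0.9) = -0.114, f(-0.7) = 0.102, f(-0.5) = 0.75, f(-0.3) = 1.638, f(-0.1) = 2.574.
Sum = Δu · [f(-0.9) + f(-0.7) + f(-0.5) + f(-0.3) + f(-0.1)].
Sum = 0.99.

0.99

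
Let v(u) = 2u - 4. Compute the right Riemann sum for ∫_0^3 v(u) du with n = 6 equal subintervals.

Δu = (3 − 0)/6 = 0.5.
Right endpoints: 0.5, 1, 1.5, 2, 2.5, 3.
v(0.5) = -3, v(1) = -2, v(1.5) = -1, v(2) = 0, v(2.5) = 1, v(3) = 2.
Sum = Δu · [v(0.5) + v(1) + v(1.5) + ...].
Sum = -1.5.

-1.5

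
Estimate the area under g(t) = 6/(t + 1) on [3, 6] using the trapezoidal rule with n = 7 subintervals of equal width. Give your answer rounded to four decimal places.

3.3616

Δt = (6 − 3)/7 = 3/7.
g(3) = 1.5, g(24/7) = 42/31, g(27/7) = 21/17, g(30/7) = 42/37, g(33/7) = 1.05, g(36/7) = 42/43, g(39/7) = 21/23, g(6) = 6/7.
T_7 = (Δt/2)·[g(t_0) + 2g(t_1) + ... + 2g(t_{6}) + g(t_7)].
Sum ≈ 3.3616.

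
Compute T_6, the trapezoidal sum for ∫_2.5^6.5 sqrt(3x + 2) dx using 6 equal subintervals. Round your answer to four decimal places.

Δx = (6.5 − 2.5)/6 = 2/3.
f(2.5) ≈ 3.0822, f(19/6) ≈ 3.3912, f(23/6) ≈ 3.6742, f(4.5) ≈ 3.9370, f(31/6) ≈ 4.1833, f(35/6) ≈ 4.4159, f(6.5) ≈ 4.6368.
T_6 = (Δx/2)·[f(x_0) + 2f(x_1) + ... + 2f(x_{5}) + f(x_6)].
Sum ≈ 15.6407.

15.6407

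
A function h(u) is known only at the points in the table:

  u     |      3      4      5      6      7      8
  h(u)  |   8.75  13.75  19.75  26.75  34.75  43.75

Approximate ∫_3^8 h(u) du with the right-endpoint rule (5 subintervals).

Δu = 1.
Sum = 1·[13.75 + 19.75 + 26.75 + 34.75 + 43.75] = 138.75.

138.75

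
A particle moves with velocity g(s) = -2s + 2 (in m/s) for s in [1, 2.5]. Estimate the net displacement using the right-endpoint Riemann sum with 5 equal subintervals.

-2.7

Δs = (2.5 − 1)/5 = 0.3.
Right endpoints: 1.3, 1.6, 1.9, 2.2, 2.5.
g(1.3) = -0.6, g(1.6) = -1.2, g(1.9) = -1.8, g(2.2) = -2.4, g(2.5) = -3.
Sum = Δs · [g(1.3) + g(1.6) + g(1.9) + g(2.2) + g(2.5)].
Sum = -2.7.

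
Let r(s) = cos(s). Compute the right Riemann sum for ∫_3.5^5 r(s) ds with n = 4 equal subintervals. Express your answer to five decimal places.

Δs = (5 − 3.5)/4 = 0.375.
Right endpoints: 3.875, 4.25, 4.625, 5.
r(3.875) ≈ -0.74290, r(4.25) ≈ -0.44609, r(4.625) ≈ -0.08728, r(5) ≈ 0.28366.
Sum = Δs · [r(3.875) + r(4.25) + r(4.625) + r(5)].
Sum ≈ -0.37223.

-0.37223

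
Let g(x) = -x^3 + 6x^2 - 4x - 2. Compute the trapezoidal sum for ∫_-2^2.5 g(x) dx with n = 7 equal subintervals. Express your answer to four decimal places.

29.6116

Δx = (2.5 − (-2))/7 = 9/14.
g(-2) = 38, g(-19/14) = 46591/2744, g(-5/7) = 1469/343, g(-1/14) = -4619/2744, g(4/7) = -862/343, g(17/14) = 547/2744, g(13/7) = 1667/343, g(2.5) = 9.875.
T_7 = (Δx/2)·[g(x_0) + 2g(x_1) + ... + 2g(x_{6}) + g(x_7)].
Sum ≈ 29.6116.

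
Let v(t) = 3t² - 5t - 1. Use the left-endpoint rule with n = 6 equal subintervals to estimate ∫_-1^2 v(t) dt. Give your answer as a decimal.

0.375

Δt = (2 − (-1))/6 = 0.5.
Left endpoints: -1, -0.5, 0, 0.5, 1, 1.5.
v(-1) = 7, v(-0.5) = 2.25, v(0) = -1, v(0.5) = -2.75, v(1) = -3, v(1.5) = -1.75.
Sum = Δt · [v(-1) + v(-0.5) + v(0) + ...].
Sum = 0.375.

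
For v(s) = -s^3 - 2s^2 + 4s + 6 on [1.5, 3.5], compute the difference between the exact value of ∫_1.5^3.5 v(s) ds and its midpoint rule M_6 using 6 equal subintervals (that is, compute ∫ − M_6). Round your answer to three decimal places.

Exact integral: ∫_1.5^3.5 v(s) ds ≈ -30.58333.
M_6 ≈ -30.40741.
Error ≈ -30.58333 − (-30.40741) ≈ -0.176.

-0.176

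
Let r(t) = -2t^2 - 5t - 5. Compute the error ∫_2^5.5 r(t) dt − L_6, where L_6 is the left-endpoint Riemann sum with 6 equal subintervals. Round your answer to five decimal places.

Exact integral: ∫_2^5.5 r(t) dt ≈ -188.7083333.
L_6 ≈ -168.6886574.
Error ≈ -188.7083333 − (-168.6886574) ≈ -20.01968.

-20.01968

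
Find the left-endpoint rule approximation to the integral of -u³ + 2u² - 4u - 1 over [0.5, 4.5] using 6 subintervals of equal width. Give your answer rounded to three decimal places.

Δu = (4.5 − 0.5)/6 = 2/3.
Left endpoints: 0.5, 7/6, 11/6, 2.5, 19/6, 23/6.
f(0.5) = -2.625, f(7/6) = -979/216, f(11/6) = -1679/216, f(2.5) = -14.125, f(19/6) = -5479/216, f(23/6) = -9347/216.
Sum = Δu · [f(0.5) + f(7/6) + f(11/6) + ...].
Sum ≈ -65.130.

-65.130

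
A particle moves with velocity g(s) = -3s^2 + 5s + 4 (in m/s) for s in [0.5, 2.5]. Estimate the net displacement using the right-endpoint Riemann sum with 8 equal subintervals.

6.4375

Δs = (2.5 − 0.5)/8 = 0.25.
Right endpoints: 0.75, 1, 1.25, 1.5, 1.75, 2, 2.25, 2.5.
g(0.75) = 6.0625, g(1) = 6, g(1.25) = 5.5625, g(1.5) = 4.75, g(1.75) = 3.5625, g(2) = 2, g(2.25) = 0.0625, g(2.5) = -2.25.
Sum = Δs · [g(0.75) + g(1) + g(1.25) + ...].
Sum = 6.4375.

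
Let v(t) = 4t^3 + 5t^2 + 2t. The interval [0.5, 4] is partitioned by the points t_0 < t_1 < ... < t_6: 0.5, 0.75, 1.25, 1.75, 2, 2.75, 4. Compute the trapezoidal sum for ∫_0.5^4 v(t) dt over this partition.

Subinterval widths: 0.25, 0.5, 0.5, 0.25, 0.75, 1.25.
v(0.5) = 2.75, v(0.75) = 6, v(1.25) = 18.125, v(1.75) = 40.25, v(2) = 56, v(2.75) = 126.5, v(4) = 344.
On each subinterval the trapezoid contributes (Δt_i/2)·[v(t_{i-1}) + v(t_i)].
Sum = 396.25.

396.25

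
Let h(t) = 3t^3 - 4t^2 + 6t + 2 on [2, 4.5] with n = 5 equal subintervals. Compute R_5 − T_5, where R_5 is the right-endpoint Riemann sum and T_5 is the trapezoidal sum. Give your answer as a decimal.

49.84375

R_5 = 290.9375.
T_5 = 241.09375.
R_5 − T_5 = 49.84375.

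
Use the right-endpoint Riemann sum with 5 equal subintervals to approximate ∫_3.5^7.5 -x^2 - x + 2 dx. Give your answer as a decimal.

-159.96

Δx = (7.5 − 3.5)/5 = 0.8.
Right endpoints: 4.3, 5.1, 5.9, 6.7, 7.5.
f(4.3) = -20.79, f(5.1) = -29.11, f(5.9) = -38.71, f(6.7) = -49.59, f(7.5) = -61.75.
Sum = Δx · [f(4.3) + f(5.1) + f(5.9) + f(6.7) + f(7.5)].
Sum = -159.96.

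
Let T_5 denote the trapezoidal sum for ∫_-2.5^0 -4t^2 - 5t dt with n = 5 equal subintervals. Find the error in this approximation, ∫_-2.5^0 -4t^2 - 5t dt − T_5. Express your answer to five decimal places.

Exact integral: ∫_-2.5^0 f(t) dt ≈ -5.2083333.
T_5 = -5.625.
Error ≈ -5.2083333 − (-5.625) ≈ 0.41667.

0.41667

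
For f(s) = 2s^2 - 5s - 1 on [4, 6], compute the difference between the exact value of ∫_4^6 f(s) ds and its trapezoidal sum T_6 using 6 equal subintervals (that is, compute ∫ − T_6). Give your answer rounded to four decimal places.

-0.0741

Exact integral: ∫_4^6 f(s) ds ≈ 49.333333.
T_6 ≈ 49.407407.
Error ≈ 49.333333 − 49.407407 ≈ -0.0741.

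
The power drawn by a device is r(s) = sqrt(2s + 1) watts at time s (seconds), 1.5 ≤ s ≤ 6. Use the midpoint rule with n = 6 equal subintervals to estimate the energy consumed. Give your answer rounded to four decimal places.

12.9626

Δs = (6 − 1.5)/6 = 0.75.
Midpoints: 1.875, 2.625, 3.375, 4.125, 4.875, 5.625.
r(1.875) ≈ 2.1794, r(2.625) ≈ 2.5000, r(3.375) ≈ 2.7839, r(4.125) ≈ 3.0414, r(4.875) ≈ 3.2787, r(5.625) ≈ 3.5000.
Sum = Δs · [r(1.875) + r(2.625) + r(3.375) + ...].
Sum ≈ 12.9626.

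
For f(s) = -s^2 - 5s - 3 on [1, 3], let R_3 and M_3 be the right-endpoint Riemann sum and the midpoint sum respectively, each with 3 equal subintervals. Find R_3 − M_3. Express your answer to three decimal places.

R_3 ≈ -40.81481.
M_3 ≈ -34.59259.
R_3 − M_3 ≈ -6.222.

-6.222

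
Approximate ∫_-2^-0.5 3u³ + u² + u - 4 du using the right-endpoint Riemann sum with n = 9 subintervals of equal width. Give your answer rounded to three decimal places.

-15.493

Δu = (-0.5 − (-2))/9 = 1/6.
Right endpoints: -11/6, -5/3, -1.5, -4/3, -7/6, -1, -5/6, -2/3, -0.5.
f(-11/6) = -503/24, f(-5/3) = -151/9, f(-1.5) = -13.375, f(-4/3) = -32/3, f(-7/6) = -617/72, f(-1) = -7, f(-5/6) = -5.875, f(-2/3) = -46/9, f(-0.5) = -4.625.
Sum = Δu · [f(-11/6) + f(-5/3) + f(-1.5) + ...].
Sum ≈ -15.493.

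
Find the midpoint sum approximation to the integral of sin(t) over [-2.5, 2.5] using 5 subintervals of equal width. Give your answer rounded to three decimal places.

Δt = (2.5 − (-2.5))/5 = 1.
Midpoints: -2, -1, 0, 1, 2.
f(-2) ≈ -0.909, f(-1) ≈ -0.841, f(0) ≈ 0.000, f(1) ≈ 0.841, f(2) ≈ 0.909.
Sum = Δt · [f(-2) + f(-1) + f(0) + f(1) + f(2)].
Sum ≈ 0.000.

0.000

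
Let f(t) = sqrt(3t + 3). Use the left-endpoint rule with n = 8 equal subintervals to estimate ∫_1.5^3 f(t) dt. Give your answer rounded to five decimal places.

4.60490

Δt = (3 − 1.5)/8 = 0.1875.
Left endpoints: 1.5, 1.6875, 1.875, 2.0625, 2.25, 2.4375, 2.625, 2.8125.
f(1.5) ≈ 2.73861, f(1.6875) ≈ 2.83945, f(1.875) ≈ 2.93684, f(2.0625) ≈ 3.03109, f(2.25) ≈ 3.12250, f(2.4375) ≈ 3.21131, f(2.625) ≈ 3.29773, f(2.8125) ≈ 3.38194.
Sum = Δt · [f(1.5) + f(1.6875) + f(1.875) + ...].
Sum ≈ 4.60490.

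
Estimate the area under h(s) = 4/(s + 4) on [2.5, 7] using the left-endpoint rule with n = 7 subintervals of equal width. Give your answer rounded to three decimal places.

2.187

Δs = (7 − 2.5)/7 = 9/14.
Left endpoints: 2.5, 22/7, 53/14, 31/7, 71/14, 40/7, 89/14.
h(2.5) = 8/13, h(22/7) = 0.56, h(53/14) = 56/109, h(31/7) = 28/59, h(71/14) = 56/127, h(40/7) = 7/17, h(89/14) = 56/145.
Sum = Δs · [h(2.5) + h(22/7) + h(53/14) + ...].
Sum ≈ 2.187.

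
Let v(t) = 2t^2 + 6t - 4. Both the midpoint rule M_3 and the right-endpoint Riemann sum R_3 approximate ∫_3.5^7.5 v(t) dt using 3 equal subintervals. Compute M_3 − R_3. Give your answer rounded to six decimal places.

-78.222222

M_3 ≈ 367.48148148.
R_3 ≈ 445.70370370.
M_3 − R_3 ≈ -78.222222.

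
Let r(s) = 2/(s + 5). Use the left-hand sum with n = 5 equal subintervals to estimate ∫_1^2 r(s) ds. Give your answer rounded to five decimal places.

Δs = (2 − 1)/5 = 0.2.
Left endpoints: 1, 1.2, 1.4, 1.6, 1.8.
r(1) = 1/3, r(1.2) = 10/31, r(1.4) = 0.3125, r(1.6) = 10/33, r(1.8) = 5/17.
Sum = Δs · [r(1) + r(1.2) + r(1.4) + r(1.6) + r(1.8)].
Sum ≈ 0.31311.

0.31311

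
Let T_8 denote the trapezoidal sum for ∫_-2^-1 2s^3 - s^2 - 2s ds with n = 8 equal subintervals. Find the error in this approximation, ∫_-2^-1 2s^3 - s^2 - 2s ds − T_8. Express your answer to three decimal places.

Exact integral: ∫_-2^-1 f(s) ds ≈ -6.83333.
T_8 = -6.859375.
Error ≈ -6.83333 − (-6.859375) ≈ 0.026.

0.026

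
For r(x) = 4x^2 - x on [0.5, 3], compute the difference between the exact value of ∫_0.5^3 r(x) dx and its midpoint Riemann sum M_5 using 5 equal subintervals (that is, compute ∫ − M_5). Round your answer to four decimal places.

0.2083

Exact integral: ∫_0.5^3 r(x) dx ≈ 31.458333.
M_5 = 31.25.
Error ≈ 31.458333 − 31.25 ≈ 0.2083.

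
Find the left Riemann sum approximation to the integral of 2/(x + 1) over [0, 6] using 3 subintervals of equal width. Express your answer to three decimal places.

Δx = (6 − 0)/3 = 2.
Left endpoints: 0, 2, 4.
f(0) = 2, f(2) = 2/3, f(4) = 0.4.
Sum = Δx · [f(0) + f(2) + f(4)].
Sum ≈ 6.133.

6.133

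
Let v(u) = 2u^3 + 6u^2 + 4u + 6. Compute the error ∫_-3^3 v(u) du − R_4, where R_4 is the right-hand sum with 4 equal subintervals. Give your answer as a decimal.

Exact integral: ∫_-3^3 v(u) du = 144.
R_4 = 256.5.
Error = 144 − 256.5 = -112.5.

-112.5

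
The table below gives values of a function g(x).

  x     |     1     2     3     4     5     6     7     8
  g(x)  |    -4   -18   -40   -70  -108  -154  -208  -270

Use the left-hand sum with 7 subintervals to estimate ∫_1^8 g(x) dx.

-602

Δx = 1.
Sum = 1·[(-4) + (-18) + (-40) + (-70) + (-108) + (-154) + (-208)] = -602.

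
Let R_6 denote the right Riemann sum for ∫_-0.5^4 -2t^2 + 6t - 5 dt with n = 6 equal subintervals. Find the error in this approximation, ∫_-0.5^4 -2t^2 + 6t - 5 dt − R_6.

Exact integral: ∫_-0.5^4 f(t) dt = -18.
R_6 = -20.53125.
Error = -18 − (-20.53125) = 2.53125.

2.53125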